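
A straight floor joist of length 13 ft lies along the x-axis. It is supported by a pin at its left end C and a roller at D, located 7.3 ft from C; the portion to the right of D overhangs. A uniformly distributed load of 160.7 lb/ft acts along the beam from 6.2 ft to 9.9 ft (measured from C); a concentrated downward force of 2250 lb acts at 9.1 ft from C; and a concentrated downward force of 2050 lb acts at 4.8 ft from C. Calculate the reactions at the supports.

C_x = 0, C_y = 86.17 lb, D_y = 4808 lb

Resultant of the distributed load: 160.7 × 3.7 = 594.59 lb at 8.05 ft from C.
Taking moments about C: D_y·7.3 − (160.7·3.7)·8.05 − 2250·9.1 − 2050·4.8 = 0 → D_y = 35101.4495/7.3 = 4808.42 ≈ 4808 lb.
ΣF_y = 0: C_y + 4808.42 − 160.7·3.7 − 2250 − 2050 = 0 → C_y = 86.17 lb.
ΣF_x = 0: no horizontal applied forces, so C_x = 0.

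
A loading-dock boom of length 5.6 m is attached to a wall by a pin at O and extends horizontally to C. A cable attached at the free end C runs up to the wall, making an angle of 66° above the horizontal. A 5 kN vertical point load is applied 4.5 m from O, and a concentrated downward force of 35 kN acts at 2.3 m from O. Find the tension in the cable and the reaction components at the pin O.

T = 20.13 kN, O_x = 8.189 kN, O_y = 21.61 kN

ΣM about O: T·sin66°·5.6 − 5·4.5 − 35·2.3 = 0 → T = 103/(5.6·0.913545) = 20.1335 ≈ 20.13 kN.
ΣF_x = 0: O_x − T·cos66° = 0 → O_x = 20.1335 × 0.406737 = 8.189 kN.
ΣF_y = 0: O_y + T·sin66° − 5 − 35 = 0 → O_y = 40 − 20.1335 × 0.913545 = 21.61 kN.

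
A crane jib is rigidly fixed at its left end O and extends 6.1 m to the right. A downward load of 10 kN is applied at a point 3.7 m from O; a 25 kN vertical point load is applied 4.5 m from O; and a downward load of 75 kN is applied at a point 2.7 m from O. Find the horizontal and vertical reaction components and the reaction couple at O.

ΣF_x = 0: O_x = 0.
ΣF_y = 0: O_y − 10 − 25 − 75 = 0 → O_y = 110.0 kN.
ΣM about O: M_O − 10·3.7 − 25·4.5 − 75·2.7 = 0 → M_O = 352.0 kN·m.

O_x = 0, O_y = 110.0 kN, M_O = 352.0 kN·m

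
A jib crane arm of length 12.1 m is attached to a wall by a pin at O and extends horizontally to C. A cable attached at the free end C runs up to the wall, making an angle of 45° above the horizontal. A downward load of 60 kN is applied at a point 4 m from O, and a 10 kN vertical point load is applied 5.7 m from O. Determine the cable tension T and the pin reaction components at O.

T = 34.71 kN, O_x = 24.55 kN, O_y = 45.45 kN

ΣM about O: T·sin45°·12.1 − 60·4 − 10·5.7 = 0 → T = 297/(12.1·0.707107) = 34.7125 ≈ 34.71 kN.
ΣF_x = 0: O_x − T·cos45° = 0 → O_x = 34.7125 × 0.707107 = 24.55 kN.
ΣF_y = 0: O_y + T·sin45° − 60 − 10 = 0 → O_y = 70 − 34.7125 × 0.707107 = 45.45 kN.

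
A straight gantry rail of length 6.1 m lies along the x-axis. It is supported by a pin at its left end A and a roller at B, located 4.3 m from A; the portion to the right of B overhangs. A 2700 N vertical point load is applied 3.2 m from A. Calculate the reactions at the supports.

A_x = 0, A_y = 690.7 N, B_y = 2009 N

Taking moments about A: B_y·4.3 − 2700·3.2 = 0 → B_y = 8640/4.3 = 2009.3 ≈ 2009 N.
ΣF_y = 0: A_y + 2009.3 − 2700 = 0 → A_y = 690.7 N.
ΣF_x = 0: no horizontal applied forces, so A_x = 0.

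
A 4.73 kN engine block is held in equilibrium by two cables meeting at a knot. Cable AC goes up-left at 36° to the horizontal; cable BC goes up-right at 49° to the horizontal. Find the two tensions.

T_AC = 3.115 kN, T_BC = 3.841 kN

ΣF_x = 0: −T_AC·cos36° + T_BC·cos49° = 0 → T_BC = 1.23315·T_AC.
ΣF_y = 0: T_AC·sin36° + T_BC·sin49° = 4.73.
Substitute: T_AC·(0.587785 + 1.23315·0.75471) = 4.73 → T_AC = 3.11501 ≈ 3.115 kN.
Then T_BC = 1.23315 × 3.11501 = 3.841 kN.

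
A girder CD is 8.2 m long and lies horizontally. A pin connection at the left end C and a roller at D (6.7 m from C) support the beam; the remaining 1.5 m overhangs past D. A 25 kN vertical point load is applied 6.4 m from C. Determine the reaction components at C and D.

Moments about C: D_y·6.7 − 25·6.4 = 0 → D_y = 160/6.7 = 23.8806 ≈ 23.88 kN.
ΣF_y = 0: C_y + 23.8806 − 25 = 0 → C_y = 1.119 kN.
ΣF_x = 0: no horizontal applied forces, so C_x = 0.

C_x = 0, C_y = 1.119 kN, D_y = 23.88 kN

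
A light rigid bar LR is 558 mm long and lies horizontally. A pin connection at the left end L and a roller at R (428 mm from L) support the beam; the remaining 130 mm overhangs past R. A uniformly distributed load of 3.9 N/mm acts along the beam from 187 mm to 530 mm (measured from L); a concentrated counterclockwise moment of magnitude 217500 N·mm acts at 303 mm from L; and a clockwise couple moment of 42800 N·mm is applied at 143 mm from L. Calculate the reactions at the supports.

Resultant of the distributed load: 3.9 × 343 = 1337.7 N at 358.5 mm from L.
Taking moments about L: R_y·428 − (3.9·343)·358.5 + 217500 − 42800 = 0 → R_y = 304865.45/428 = 712.302 ≈ 712.3 N.
ΣF_y = 0: L_y + 712.302 − 3.9·343 = 0 → L_y = 625.4 N.
ΣF_x = 0: no horizontal applied forces, so L_x = 0.

L_x = 0, L_y = 625.4 N, R_y = 712.3 N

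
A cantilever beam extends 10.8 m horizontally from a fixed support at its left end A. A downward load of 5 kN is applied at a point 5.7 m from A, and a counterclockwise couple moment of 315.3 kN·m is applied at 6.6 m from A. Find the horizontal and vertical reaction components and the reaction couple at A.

A_x = 0, A_y = 5.000 kN, M_A = -286.8 kN·m

ΣF_x = 0: A_x = 0.
ΣF_y = 0: A_y − 5 = 0 → A_y = 5.000 kN.
ΣM about A: M_A − 5·5.7 + 315.3 = 0 → M_A = -286.8 kN·m.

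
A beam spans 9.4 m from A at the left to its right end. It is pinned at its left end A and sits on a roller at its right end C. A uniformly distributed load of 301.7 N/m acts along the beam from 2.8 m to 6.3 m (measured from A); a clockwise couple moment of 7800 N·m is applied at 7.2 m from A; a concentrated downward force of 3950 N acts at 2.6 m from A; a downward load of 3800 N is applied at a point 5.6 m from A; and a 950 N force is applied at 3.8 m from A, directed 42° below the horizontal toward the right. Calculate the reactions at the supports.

A_x = -706.0 N, A_y = 4487 N, C_y = 4954 N

Resultant of the distributed load: 301.7 × 3.5 = 1055.95 N at 4.55 m from A.
Moments about A: C_y·9.4 − (301.7·3.5)·4.55 − 7800 − 3950·2.6 − 3800·5.6 − 950·sin42°·3.8 = 0 → C_y = 46570.1/9.4 = 4954.27 ≈ 4954 N.
ΣF_y = 0: A_y + 4954.27 − 301.7·3.5 − 3950 − 3800 − 950·sin42° = 0 → A_y = 4487 N.
ΣF_x = 0: A_x + 950·cos42° = 0 → A_x = -706.0 N.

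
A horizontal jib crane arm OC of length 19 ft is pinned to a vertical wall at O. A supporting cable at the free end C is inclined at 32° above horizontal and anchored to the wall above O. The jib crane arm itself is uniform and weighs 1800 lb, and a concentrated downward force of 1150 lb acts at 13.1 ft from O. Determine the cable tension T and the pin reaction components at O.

ΣM about O: T·sin32°·19 − 1800·9.5 − 1150·13.1 = 0 → T = 32165/(19·0.529919) = 3194.63 ≈ 3195 lb.
ΣF_x = 0: O_x − T·cos32° = 0 → O_x = 3194.63 × 0.848048 = 2709 lb.
ΣF_y = 0: O_y + T·sin32° − 1800 − 1150 = 0 → O_y = 2950 − 3194.63 × 0.529919 = 1257 lb.

T = 3195 lb, O_x = 2709 lb, O_y = 1257 lb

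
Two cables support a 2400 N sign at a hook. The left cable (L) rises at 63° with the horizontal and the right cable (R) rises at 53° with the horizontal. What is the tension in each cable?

T_L = 1607 N, T_R = 1212 N

ΣF_x = 0: −T_L·cos63° + T_R·cos53° = 0 → T_R = 0.754369·T_L.
ΣF_y = 0: T_L·sin63° + T_R·sin53° = 2400.
Substitute: T_L·(0.891007 + 0.754369·0.798636) = 2400 → T_L = 1606.99 ≈ 1607 N.
Then T_R = 0.754369 × 1606.99 = 1212 N.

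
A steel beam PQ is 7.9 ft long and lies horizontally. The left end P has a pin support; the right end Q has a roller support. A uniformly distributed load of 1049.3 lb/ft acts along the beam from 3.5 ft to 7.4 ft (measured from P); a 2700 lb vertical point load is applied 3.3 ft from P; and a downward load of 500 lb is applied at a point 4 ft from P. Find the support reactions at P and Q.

P_x = 0, P_y = 3088 lb, Q_y = 4204 lb

Resultant of the distributed load: 1049.3 × 3.9 = 4092.27 lb at 5.45 ft from P.
Taking moments about P: Q_y·7.9 − (1049.3·3.9)·5.45 − 2700·3.3 − 500·4 = 0 → Q_y = 33212.8715/7.9 = 4204.16 ≈ 4204 lb.
ΣF_y = 0: P_y + 4204.16 − 1049.3·3.9 − 2700 − 500 = 0 → P_y = 3088 lb.
ΣF_x = 0: no horizontal applied forces, so P_x = 0.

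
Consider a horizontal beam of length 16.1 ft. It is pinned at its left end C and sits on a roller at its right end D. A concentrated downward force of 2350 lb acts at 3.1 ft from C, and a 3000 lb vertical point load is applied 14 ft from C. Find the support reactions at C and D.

Moments about C: D_y·16.1 − 2350·3.1 − 3000·14 = 0 → D_y = 49285/16.1 = 3061.18 ≈ 3061 lb.
ΣF_y = 0: C_y + 3061.18 − 2350 − 3000 = 0 → C_y = 2289 lb.
ΣF_x = 0: no horizontal applied forces, so C_x = 0.

C_x = 0, C_y = 2289 lb, D_y = 3061 lb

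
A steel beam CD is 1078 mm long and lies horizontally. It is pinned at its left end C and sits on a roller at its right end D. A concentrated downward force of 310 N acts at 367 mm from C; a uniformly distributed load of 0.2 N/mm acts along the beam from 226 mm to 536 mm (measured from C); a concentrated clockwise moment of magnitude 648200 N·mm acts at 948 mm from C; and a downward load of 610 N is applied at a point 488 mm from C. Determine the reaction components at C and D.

C_x = 0, C_y = -22.89 N, D_y = 1005 N

Resultant of the distributed load: 0.2 × 310 = 62 N at 381 mm from C.
Moments about C: D_y·1078 − 310·367 − (0.2·310)·381 − 648200 − 610·488 = 0 → D_y = 1083272/1078 = 1004.89 ≈ 1005 N.
ΣF_y = 0: C_y + 1004.89 − 310 − 0.2·310 − 610 = 0 → C_y = -22.89 N.
ΣF_x = 0: no horizontal applied forces, so C_x = 0.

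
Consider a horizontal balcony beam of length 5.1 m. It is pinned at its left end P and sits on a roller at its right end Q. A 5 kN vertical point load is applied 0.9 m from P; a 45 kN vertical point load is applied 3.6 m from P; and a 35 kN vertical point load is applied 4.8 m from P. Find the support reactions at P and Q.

P_x = 0, P_y = 19.41 kN, Q_y = 65.59 kN

ΣM about P: Q_y·5.1 − 5·0.9 − 45·3.6 − 35·4.8 = 0 → Q_y = 334.5/5.1 = 65.5882 ≈ 65.59 kN.
ΣF_y = 0: P_y + 65.5882 − 5 − 45 − 35 = 0 → P_y = 19.41 kN.
ΣF_x = 0: no horizontal applied forces, so P_x = 0.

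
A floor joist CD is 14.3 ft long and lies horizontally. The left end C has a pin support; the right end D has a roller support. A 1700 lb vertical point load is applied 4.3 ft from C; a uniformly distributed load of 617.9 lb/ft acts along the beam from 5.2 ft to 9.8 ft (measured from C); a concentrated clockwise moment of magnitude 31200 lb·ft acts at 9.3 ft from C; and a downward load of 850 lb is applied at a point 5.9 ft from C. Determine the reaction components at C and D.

Resultant of the distributed load: 617.9 × 4.6 = 2842.34 lb at 7.5 ft from C.
ΣM about C: D_y·14.3 − 1700·4.3 − (617.9·4.6)·7.5 − 31200 − 850·5.9 = 0 → D_y = 64842.55/14.3 = 4534.44 ≈ 4534 lb.
ΣF_y = 0: C_y + 4534.44 − 1700 − 617.9·4.6 − 850 = 0 → C_y = 857.9 lb.
ΣF_x = 0: no horizontal applied forces, so C_x = 0.

C_x = 0, C_y = 857.9 lb, D_y = 4534 lb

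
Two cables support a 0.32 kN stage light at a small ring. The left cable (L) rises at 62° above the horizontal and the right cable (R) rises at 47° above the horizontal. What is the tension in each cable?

ΣF_x = 0: −T_L·cos62° + T_R·cos47° = 0 → T_R = 0.688376·T_L.
ΣF_y = 0: T_L·sin62° + T_R·sin47° = 0.32.
Substitute: T_L·(0.882948 + 0.688376·0.731354) = 0.32 → T_L = 0.230815 ≈ 0.2308 kN.
Then T_R = 0.688376 × 0.230815 = 0.1589 kN.

T_L = 0.2308 kN, T_R = 0.1589 kN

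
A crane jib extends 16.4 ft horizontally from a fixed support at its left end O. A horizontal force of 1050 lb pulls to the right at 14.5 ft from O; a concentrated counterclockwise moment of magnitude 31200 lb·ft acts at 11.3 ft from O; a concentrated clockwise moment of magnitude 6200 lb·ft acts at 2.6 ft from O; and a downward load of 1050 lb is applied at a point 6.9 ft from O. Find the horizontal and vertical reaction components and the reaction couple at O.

ΣF_x = 0: O_x + 1050 = 0 → O_x = -1050 lb.
ΣF_y = 0: O_y − 1050 = 0 → O_y = 1050 lb.
ΣM about O: M_O + 31200 − 6200 − 1050·6.9 = 0 → M_O = -17760 lb·ft.

O_x = -1050 lb, O_y = 1050 lb, M_O = -17760 lb·ft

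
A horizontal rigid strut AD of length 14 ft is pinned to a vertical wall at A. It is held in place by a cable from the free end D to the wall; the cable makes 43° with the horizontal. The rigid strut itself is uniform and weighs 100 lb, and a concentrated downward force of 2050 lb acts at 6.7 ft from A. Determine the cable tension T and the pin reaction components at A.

T = 1512 lb, A_x = 1106 lb, A_y = 1119 lb

ΣM about A: T·sin43°·14 − 100·7 − 2050·6.7 = 0 → T = 14435/(14·0.681998) = 1511.84 ≈ 1512 lb.
ΣF_x = 0: A_x − T·cos43° = 0 → A_x = 1511.84 × 0.731354 = 1106 lb.
ΣF_y = 0: A_y + T·sin43° − 100 − 2050 = 0 → A_y = 2150 − 1511.84 × 0.681998 = 1119 lb.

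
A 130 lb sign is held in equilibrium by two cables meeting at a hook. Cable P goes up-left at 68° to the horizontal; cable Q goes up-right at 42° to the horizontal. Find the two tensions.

T_P = 102.8 lb, T_Q = 51.82 lb

ΣF_x = 0: −T_P·cos68° + T_Q·cos42° = 0 → T_Q = 0.504083·T_P.
ΣF_y = 0: T_P·sin68° + T_Q·sin42° = 130.
Substitute: T_P·(0.927184 + 0.504083·0.669131) = 130 → T_P = 102.809 ≈ 102.8 lb.
Then T_Q = 0.504083 × 102.809 = 51.82 lb.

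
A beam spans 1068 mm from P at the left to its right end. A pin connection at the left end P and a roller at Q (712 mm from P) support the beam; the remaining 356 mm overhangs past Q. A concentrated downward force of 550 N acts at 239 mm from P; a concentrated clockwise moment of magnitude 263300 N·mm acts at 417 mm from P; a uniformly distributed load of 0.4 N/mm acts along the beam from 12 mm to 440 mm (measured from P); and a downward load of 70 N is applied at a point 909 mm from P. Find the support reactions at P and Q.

P_x = 0, P_y = 93.07 N, Q_y = 698.1 N

Resultant of the distributed load: 0.4 × 428 = 171.2 N at 226 mm from P.
Moments about P: Q_y·712 − 550·239 − 263300 − (0.4·428)·226 − 70·909 = 0 → Q_y = 497071.2/712 = 698.134 ≈ 698.1 N.
ΣF_y = 0: P_y + 698.134 − 550 − 0.4·428 − 70 = 0 → P_y = 93.07 N.
ΣF_x = 0: no horizontal applied forces, so P_x = 0.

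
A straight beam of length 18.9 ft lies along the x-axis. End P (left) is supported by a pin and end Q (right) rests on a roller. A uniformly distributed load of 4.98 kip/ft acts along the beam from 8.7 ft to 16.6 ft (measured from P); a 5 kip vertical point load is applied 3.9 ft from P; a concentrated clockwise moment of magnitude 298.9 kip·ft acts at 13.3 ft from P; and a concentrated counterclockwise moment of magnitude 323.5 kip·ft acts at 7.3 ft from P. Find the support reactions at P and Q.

P_x = 0, P_y = 18.28 kip, Q_y = 26.06 kip

Resultant of the distributed load: 4.98 × 7.9 = 39.342 kip at 12.65 ft from P.
Moments about P: Q_y·18.9 − (4.98·7.9)·12.65 − 5·3.9 − 298.9 + 323.5 = 0 → Q_y = 492.5763/18.9 = 26.0622 ≈ 26.06 kip.
ΣF_y = 0: P_y + 26.0622 − 4.98·7.9 − 5 = 0 → P_y = 18.28 kip.
ΣF_x = 0: no horizontal applied forces, so P_x = 0.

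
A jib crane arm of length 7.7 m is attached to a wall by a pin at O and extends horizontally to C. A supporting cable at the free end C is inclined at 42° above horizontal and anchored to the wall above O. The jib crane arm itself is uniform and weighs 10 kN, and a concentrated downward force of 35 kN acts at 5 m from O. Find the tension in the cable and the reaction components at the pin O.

T = 41.44 kN, O_x = 30.79 kN, O_y = 17.27 kN

ΣM about O: T·sin42°·7.7 − 10·3.85 − 35·5 = 0 → T = 213.5/(7.7·0.669131) = 41.4377 ≈ 41.44 kN.
ΣF_x = 0: O_x − T·cos42° = 0 → O_x = 41.4377 × 0.743145 = 30.79 kN.
ΣF_y = 0: O_y + T·sin42° − 10 − 35 = 0 → O_y = 45 − 41.4377 × 0.669131 = 17.27 kN.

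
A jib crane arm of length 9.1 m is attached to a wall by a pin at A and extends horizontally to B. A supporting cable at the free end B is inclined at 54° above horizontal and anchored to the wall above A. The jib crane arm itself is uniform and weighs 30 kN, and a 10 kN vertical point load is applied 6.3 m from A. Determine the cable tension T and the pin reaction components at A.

T = 27.10 kN, A_x = 15.93 kN, A_y = 18.08 kN

ΣM about A: T·sin54°·9.1 − 30·4.55 − 10·6.3 = 0 → T = 199.5/(9.1·0.809017) = 27.0984 ≈ 27.10 kN.
ΣF_x = 0: A_x − T·cos54° = 0 → A_x = 27.0984 × 0.587785 = 15.93 kN.
ΣF_y = 0: A_y + T·sin54° − 30 − 10 = 0 → A_y = 40 − 27.0984 × 0.809017 = 18.08 kN.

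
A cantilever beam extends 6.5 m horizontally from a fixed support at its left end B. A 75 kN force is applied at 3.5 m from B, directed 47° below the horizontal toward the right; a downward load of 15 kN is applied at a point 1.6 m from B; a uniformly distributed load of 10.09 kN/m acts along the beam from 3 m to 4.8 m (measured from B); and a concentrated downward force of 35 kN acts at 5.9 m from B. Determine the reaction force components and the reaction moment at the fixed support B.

B_x = -51.15 kN, B_y = 123.0 kN, M_B = 493.3 kN·m

Resultant of the distributed load: 10.09 × 1.8 = 18.162 kN at 3.9 m from B.
ΣF_x = 0: B_x + 75·cos47° = 0 → B_x = -51.15 kN.
ΣF_y = 0: B_y − 75·sin47° − 15 − 10.09·1.8 − 35 = 0 → B_y = 123.0 kN.
ΣM about B: M_B − 75·sin47°·3.5 − 15·1.6 − (10.09·1.8)·3.9 − 35·5.9 = 0 → M_B = 493.3 kN·m.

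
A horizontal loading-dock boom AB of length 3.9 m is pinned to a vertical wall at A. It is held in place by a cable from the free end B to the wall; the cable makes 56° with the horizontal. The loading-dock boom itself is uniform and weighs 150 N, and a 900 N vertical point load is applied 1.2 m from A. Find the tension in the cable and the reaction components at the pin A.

ΣM about A: T·sin56°·3.9 − 150·1.95 − 900·1.2 = 0 → T = 1372.5/(3.9·0.829038) = 424.496 ≈ 424.5 N.
ΣF_x = 0: A_x − T·cos56° = 0 → A_x = 424.496 × 0.559193 = 237.4 N.
ΣF_y = 0: A_y + T·sin56° − 150 − 900 = 0 → A_y = 1050 − 424.496 × 0.829038 = 698.1 N.

T = 424.5 N, A_x = 237.4 N, A_y = 698.1 N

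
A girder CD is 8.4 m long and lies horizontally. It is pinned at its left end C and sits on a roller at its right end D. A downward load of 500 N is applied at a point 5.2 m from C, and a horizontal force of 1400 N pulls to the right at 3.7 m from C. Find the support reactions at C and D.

C_x = -1400 N, C_y = 190.5 N, D_y = 309.5 N

Moments about C: D_y·8.4 − 500·5.2 = 0 → D_y = 2600/8.4 = 309.524 ≈ 309.5 N.
ΣF_y = 0: C_y + 309.524 − 500 = 0 → C_y = 190.5 N.
ΣF_x = 0: C_x + 1400 = 0 → C_x = -1400 N.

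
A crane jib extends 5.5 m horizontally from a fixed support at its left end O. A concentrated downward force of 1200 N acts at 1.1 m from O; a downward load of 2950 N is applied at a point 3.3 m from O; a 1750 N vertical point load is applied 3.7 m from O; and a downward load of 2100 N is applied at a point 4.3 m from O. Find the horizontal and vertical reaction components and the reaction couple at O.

O_x = 0, O_y = 8000 N, M_O = 26560 N·m

ΣF_x = 0: O_x = 0.
ΣF_y = 0: O_y − 1200 − 2950 − 1750 − 2100 = 0 → O_y = 8000 N.
ΣM about O: M_O − 1200·1.1 − 2950·3.3 − 1750·3.7 − 2100·4.3 = 0 → M_O = 26560 N·m.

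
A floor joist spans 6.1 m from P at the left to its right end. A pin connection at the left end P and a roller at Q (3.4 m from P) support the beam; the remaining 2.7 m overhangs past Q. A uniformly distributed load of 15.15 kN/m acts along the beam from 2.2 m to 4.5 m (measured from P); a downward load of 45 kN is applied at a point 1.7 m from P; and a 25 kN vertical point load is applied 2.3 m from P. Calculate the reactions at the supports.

Resultant of the distributed load: 15.15 × 2.3 = 34.845 kN at 3.35 m from P.
Taking moments about P: Q_y·3.4 − (15.15·2.3)·3.35 − 45·1.7 − 25·2.3 = 0 → Q_y = 250.73075/3.4 = 73.7443 ≈ 73.74 kN.
ΣF_y = 0: P_y + 73.7443 − 15.15·2.3 − 45 − 25 = 0 → P_y = 31.10 kN.
ΣF_x = 0: no horizontal applied forces, so P_x = 0.

P_x = 0, P_y = 31.10 kN, Q_y = 73.74 kN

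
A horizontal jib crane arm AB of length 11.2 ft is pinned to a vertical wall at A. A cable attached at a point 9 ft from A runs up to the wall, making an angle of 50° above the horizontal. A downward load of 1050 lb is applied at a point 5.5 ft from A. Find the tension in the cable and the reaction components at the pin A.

T = 837.6 lb, A_x = 538.4 lb, A_y = 408.3 lb

ΣM about A: T·sin50°·9 − 1050·5.5 = 0 → T = 5775/(9·0.766044) = 837.637 ≈ 837.6 lb.
ΣF_x = 0: A_x − T·cos50° = 0 → A_x = 837.637 × 0.642788 = 538.4 lb.
ΣF_y = 0: A_y + T·sin50° − 1050 = 0 → A_y = 1050 − 837.637 × 0.766044 = 408.3 lb.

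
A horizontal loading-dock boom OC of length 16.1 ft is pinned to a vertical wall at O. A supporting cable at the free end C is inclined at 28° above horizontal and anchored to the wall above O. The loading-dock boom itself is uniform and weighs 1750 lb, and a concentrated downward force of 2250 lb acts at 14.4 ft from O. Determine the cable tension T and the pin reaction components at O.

ΣM about O: T·sin28°·16.1 − 1750·8.05 − 2250·14.4 = 0 → T = 46487.5/(16.1·0.469472) = 6150.36 ≈ 6150 lb.
ΣF_x = 0: O_x − T·cos28° = 0 → O_x = 6150.36 × 0.882948 = 5430 lb.
ΣF_y = 0: O_y + T·sin28° − 1750 − 2250 = 0 → O_y = 4000 − 6150.36 × 0.469472 = 1113 lb.

T = 6150 lb, O_x = 5430 lb, O_y = 1113 lb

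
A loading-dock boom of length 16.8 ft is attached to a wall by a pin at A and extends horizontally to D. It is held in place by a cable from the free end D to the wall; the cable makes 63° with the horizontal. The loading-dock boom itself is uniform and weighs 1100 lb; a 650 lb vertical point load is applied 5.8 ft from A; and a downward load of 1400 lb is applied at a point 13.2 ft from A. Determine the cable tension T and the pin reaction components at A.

ΣM about A: T·sin63°·16.8 − 1100·8.4 − 650·5.8 − 1400·13.2 = 0 → T = 31490/(16.8·0.891007) = 2103.69 ≈ 2104 lb.
ΣF_x = 0: A_x − T·cos63° = 0 → A_x = 2103.69 × 0.45399 = 955.1 lb.
ΣF_y = 0: A_y + T·sin63° − 1100 − 650 − 1400 = 0 → A_y = 3150 − 2103.69 × 0.891007 = 1276 lb.

T = 2104 lb, A_x = 955.1 lb, A_y = 1276 lb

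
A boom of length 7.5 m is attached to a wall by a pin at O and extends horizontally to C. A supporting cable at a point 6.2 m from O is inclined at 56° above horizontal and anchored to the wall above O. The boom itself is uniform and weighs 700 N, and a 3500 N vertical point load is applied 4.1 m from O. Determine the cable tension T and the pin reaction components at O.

ΣM about O: T·sin56°·6.2 − 700·3.75 − 3500·4.1 = 0 → T = 16975/(6.2·0.829038) = 3302.51 ≈ 3303 N.
ΣF_x = 0: O_x − T·cos56° = 0 → O_x = 3302.51 × 0.559193 = 1847 N.
ΣF_y = 0: O_y + T·sin56° − 700 − 3500 = 0 → O_y = 4200 − 3302.51 × 0.829038 = 1462 N.

T = 3303 N, O_x = 1847 N, O_y = 1462 N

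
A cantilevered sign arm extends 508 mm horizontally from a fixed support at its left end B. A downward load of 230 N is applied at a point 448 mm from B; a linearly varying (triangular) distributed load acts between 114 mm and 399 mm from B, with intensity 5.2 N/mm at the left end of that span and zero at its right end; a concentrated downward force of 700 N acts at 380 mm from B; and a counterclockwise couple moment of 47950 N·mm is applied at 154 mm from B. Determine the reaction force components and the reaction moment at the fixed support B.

B_x = 0, B_y = 1671 N, M_B = 476000 N·mm

Resultant of the triangular load: ½ × 5.2 × 285 = 741 N, acting at 209 mm from B (one-third of the span from the peak).
ΣF_x = 0: B_x = 0.
ΣF_y = 0: B_y − 230 − ½·5.2·285 − 700 = 0 → B_y = 1671 N.
ΣM about B: M_B − 230·448 − (½·5.2·285)·209 − 700·380 + 47950 = 0 → M_B = 476000 N·mm.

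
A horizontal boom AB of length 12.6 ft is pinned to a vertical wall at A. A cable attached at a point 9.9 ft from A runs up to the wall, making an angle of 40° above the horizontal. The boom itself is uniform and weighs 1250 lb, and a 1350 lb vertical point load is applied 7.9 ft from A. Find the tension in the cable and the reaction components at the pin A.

ΣM about A: T·sin40°·9.9 − 1250·6.3 − 1350·7.9 = 0 → T = 18540/(9.9·0.642788) = 2913.44 ≈ 2913 lb.
ΣF_x = 0: A_x − T·cos40° = 0 → A_x = 2913.44 × 0.766044 = 2232 lb.
ΣF_y = 0: A_y + T·sin40° − 1250 − 1350 = 0 → A_y = 2600 − 2913.44 × 0.642788 = 727.3 lb.

T = 2913 lb, A_x = 2232 lb, A_y = 727.3 lb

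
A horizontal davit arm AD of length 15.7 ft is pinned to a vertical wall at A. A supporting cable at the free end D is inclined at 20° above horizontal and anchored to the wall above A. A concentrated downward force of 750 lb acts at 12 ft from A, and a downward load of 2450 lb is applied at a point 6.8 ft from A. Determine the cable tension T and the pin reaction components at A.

T = 4779 lb, A_x = 4490 lb, A_y = 1566 lb

ΣM about A: T·sin20°·15.7 − 750·12 − 2450·6.8 = 0 → T = 25660/(15.7·0.34202) = 4778.65 ≈ 4779 lb.
ΣF_x = 0: A_x − T·cos20° = 0 → A_x = 4778.65 × 0.939693 = 4490 lb.
ΣF_y = 0: A_y + T·sin20° − 750 − 2450 = 0 → A_y = 3200 − 4778.65 × 0.34202 = 1566 lb.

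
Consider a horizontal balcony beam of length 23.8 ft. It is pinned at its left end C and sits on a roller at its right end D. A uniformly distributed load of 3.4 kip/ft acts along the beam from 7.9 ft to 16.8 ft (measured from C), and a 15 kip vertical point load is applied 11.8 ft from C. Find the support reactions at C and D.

C_x = 0, C_y = 22.12 kip, D_y = 23.14 kip

Resultant of the distributed load: 3.4 × 8.9 = 30.26 kip at 12.35 ft from C.
Moments about C: D_y·23.8 − (3.4·8.9)·12.35 − 15·11.8 = 0 → D_y = 550.711/23.8 = 23.1391 ≈ 23.14 kip.
ΣF_y = 0: C_y + 23.1391 − 3.4·8.9 − 15 = 0 → C_y = 22.12 kip.
ΣF_x = 0: no horizontal applied forces, so C_x = 0.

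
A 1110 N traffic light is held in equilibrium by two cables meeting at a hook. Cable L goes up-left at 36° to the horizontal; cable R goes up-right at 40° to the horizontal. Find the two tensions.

ΣF_x = 0: −T_L·cos36° + T_R·cos40° = 0 → T_R = 1.0561·T_L.
ΣF_y = 0: T_L·sin36° + T_R·sin40° = 1110.
Substitute: T_L·(0.587785 + 1.0561·0.642788) = 1110 → T_L = 876.339 ≈ 876.3 N.
Then T_R = 1.0561 × 876.339 = 925.5 N.

T_L = 876.3 N, T_R = 925.5 N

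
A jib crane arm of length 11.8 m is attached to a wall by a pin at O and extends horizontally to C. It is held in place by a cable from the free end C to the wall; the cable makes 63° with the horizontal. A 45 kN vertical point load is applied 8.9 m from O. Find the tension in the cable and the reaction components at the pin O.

ΣM about O: T·sin63°·11.8 − 45·8.9 = 0 → T = 400.5/(11.8·0.891007) = 38.0925 ≈ 38.09 kN.
ΣF_x = 0: O_x − T·cos63° = 0 → O_x = 38.0925 × 0.45399 = 17.29 kN.
ΣF_y = 0: O_y + T·sin63° − 45 = 0 → O_y = 45 − 38.0925 × 0.891007 = 11.06 kN.

T = 38.09 kN, O_x = 17.29 kN, O_y = 11.06 kN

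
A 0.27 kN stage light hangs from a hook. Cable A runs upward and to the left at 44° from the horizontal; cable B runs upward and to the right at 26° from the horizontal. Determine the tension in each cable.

T_A = 0.2582 kN, T_B = 0.2067 kN

ΣF_x = 0: −T_A·cos44° + T_B·cos26° = 0 → T_B = 0.800339·T_A.
ΣF_y = 0: T_A·sin44° + T_B·sin26° = 0.27.
Substitute: T_A·(0.694658 + 0.800339·0.438371) = 0.27 → T_A = 0.258249 ≈ 0.2582 kN.
Then T_B = 0.800339 × 0.258249 = 0.2067 kN.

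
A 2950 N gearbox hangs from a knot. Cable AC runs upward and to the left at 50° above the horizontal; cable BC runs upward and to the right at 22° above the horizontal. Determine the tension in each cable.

ΣF_x = 0: −T_AC·cos50° + T_BC·cos22° = 0 → T_BC = 0.693269·T_AC.
ΣF_y = 0: T_AC·sin50° + T_BC·sin22° = 2950.
Substitute: T_AC·(0.766044 + 0.693269·0.374607) = 2950 → T_AC = 2875.95 ≈ 2876 N.
Then T_BC = 0.693269 × 2875.95 = 1994 N.

T_AC = 2876 N, T_BC = 1994 N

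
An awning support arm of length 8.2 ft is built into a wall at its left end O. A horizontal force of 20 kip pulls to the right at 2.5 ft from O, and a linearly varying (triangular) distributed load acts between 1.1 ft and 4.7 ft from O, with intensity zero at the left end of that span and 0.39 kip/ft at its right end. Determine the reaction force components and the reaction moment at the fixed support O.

Resultant of the triangular load: ½ × 0.39 × 3.6 = 0.702 kip, acting at 3.5 ft from O (one-third of the span from the peak).
ΣF_x = 0: O_x + 20 = 0 → O_x = -20.00 kip.
ΣF_y = 0: O_y − ½·0.39·3.6 = 0 → O_y = 0.7020 kip.
ΣM about O: M_O − (½·0.39·3.6)·3.5 = 0 → M_O = 2.457 kip·ft.

O_x = -20.00 kip, O_y = 0.7020 kip, M_O = 2.457 kip·ft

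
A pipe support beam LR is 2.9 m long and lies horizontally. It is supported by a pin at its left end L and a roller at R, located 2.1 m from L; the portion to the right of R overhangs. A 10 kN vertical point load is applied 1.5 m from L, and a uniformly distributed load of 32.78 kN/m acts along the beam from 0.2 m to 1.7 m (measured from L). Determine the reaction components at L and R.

L_x = 0, L_y = 29.78 kN, R_y = 29.39 kN

Resultant of the distributed load: 32.78 × 1.5 = 49.17 kN at 0.95 m from L.
ΣM about L: R_y·2.1 − 10·1.5 − (32.78·1.5)·0.95 = 0 → R_y = 61.7115/2.1 = 29.3864 ≈ 29.39 kN.
ΣF_y = 0: L_y + 29.3864 − 10 − 32.78·1.5 = 0 → L_y = 29.78 kN.
ΣF_x = 0: no horizontal applied forces, so L_x = 0.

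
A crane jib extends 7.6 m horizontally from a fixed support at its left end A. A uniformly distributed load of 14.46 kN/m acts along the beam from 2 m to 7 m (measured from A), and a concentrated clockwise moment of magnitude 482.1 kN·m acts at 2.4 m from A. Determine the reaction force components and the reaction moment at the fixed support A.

A_x = 0, A_y = 72.30 kN, M_A = 807.5 kN·m

Resultant of the distributed load: 14.46 × 5 = 72.3 kN at 4.5 m from A.
ΣF_x = 0: A_x = 0.
ΣF_y = 0: A_y − 14.46·5 = 0 → A_y = 72.30 kN.
ΣM about A: M_A − (14.46·5)·4.5 − 482.1 = 0 → M_A = 807.5 kN·m.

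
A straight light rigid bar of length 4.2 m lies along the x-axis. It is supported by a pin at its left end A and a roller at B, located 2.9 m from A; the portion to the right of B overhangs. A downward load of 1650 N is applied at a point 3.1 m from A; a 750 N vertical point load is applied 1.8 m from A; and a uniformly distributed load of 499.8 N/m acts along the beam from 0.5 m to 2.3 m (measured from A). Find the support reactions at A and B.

Resultant of the distributed load: 499.8 × 1.8 = 899.64 N at 1.4 m from A.
ΣM about A: B_y·2.9 − 1650·3.1 − 750·1.8 − (499.8·1.8)·1.4 = 0 → B_y = 7724.496/2.9 = 2663.62 ≈ 2664 N.
ΣF_y = 0: A_y + 2663.62 − 1650 − 750 − 499.8·1.8 = 0 → A_y = 636.0 N.
ΣF_x = 0: no horizontal applied forces, so A_x = 0.

A_x = 0, A_y = 636.0 N, B_y = 2664 N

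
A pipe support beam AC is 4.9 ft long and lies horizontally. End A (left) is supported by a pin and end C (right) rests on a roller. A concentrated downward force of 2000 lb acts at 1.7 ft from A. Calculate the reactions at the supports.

Moments about A: C_y·4.9 − 2000·1.7 = 0 → C_y = 3400/4.9 = 693.878 ≈ 693.9 lb.
ΣF_y = 0: A_y + 693.878 − 2000 = 0 → A_y = 1306 lb.
ΣF_x = 0: no horizontal applied forces, so A_x = 0.

A_x = 0, A_y = 1306 lb, C_y = 693.9 lb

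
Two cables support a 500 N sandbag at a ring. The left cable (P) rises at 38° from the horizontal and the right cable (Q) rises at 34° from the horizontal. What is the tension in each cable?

T_P = 435.9 N, T_Q = 414.3 N

ΣF_x = 0: −T_P·cos38° + T_Q·cos34° = 0 → T_Q = 0.950513·T_P.
ΣF_y = 0: T_P·sin38° + T_Q·sin34° = 500.
Substitute: T_P·(0.615661 + 0.950513·0.559193) = 500 → T_P = 435.851 ≈ 435.9 N.
Then T_Q = 0.950513 × 435.851 = 414.3 N.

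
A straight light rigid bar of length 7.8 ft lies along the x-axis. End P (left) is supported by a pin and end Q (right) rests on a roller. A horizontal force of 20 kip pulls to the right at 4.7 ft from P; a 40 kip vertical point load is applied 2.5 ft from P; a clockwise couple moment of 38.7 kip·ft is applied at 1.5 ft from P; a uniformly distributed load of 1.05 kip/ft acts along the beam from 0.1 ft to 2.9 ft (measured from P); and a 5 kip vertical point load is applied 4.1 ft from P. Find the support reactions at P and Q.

P_x = -20.00 kip, P_y = 26.96 kip, Q_y = 20.98 kip

Resultant of the distributed load: 1.05 × 2.8 = 2.94 kip at 1.5 ft from P.
Moments about P: Q_y·7.8 − 40·2.5 − 38.7 − (1.05·2.8)·1.5 − 5·4.1 = 0 → Q_y = 163.61/7.8 = 20.9756 ≈ 20.98 kip.
ΣF_y = 0: P_y + 20.9756 − 40 − 1.05·2.8 − 5 = 0 → P_y = 26.96 kip.
ΣF_x = 0: P_x + 20 = 0 → P_x = -20.00 kip.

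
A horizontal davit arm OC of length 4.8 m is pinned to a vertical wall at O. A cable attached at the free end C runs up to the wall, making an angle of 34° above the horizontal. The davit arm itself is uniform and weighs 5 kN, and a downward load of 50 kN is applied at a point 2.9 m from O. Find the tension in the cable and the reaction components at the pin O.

T = 58.49 kN, O_x = 48.49 kN, O_y = 22.29 kN

ΣM about O: T·sin34°·4.8 − 5·2.4 − 50·2.9 = 0 → T = 157/(4.8·0.559193) = 58.492 ≈ 58.49 kN.
ΣF_x = 0: O_x − T·cos34° = 0 → O_x = 58.492 × 0.829038 = 48.49 kN.
ΣF_y = 0: O_y + T·sin34° − 5 − 50 = 0 → O_y = 55 − 58.492 × 0.559193 = 22.29 kN.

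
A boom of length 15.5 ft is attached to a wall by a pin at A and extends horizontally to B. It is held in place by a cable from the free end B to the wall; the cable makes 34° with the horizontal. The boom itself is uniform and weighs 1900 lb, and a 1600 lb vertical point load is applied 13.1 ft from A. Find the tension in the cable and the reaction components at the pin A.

ΣM about A: T·sin34°·15.5 − 1900·7.75 − 1600·13.1 = 0 → T = 35685/(15.5·0.559193) = 4117.11 ≈ 4117 lb.
ΣF_x = 0: A_x − T·cos34° = 0 → A_x = 4117.11 × 0.829038 = 3413 lb.
ΣF_y = 0: A_y + T·sin34° − 1900 − 1600 = 0 → A_y = 3500 − 4117.11 × 0.559193 = 1198 lb.

T = 4117 lb, A_x = 3413 lb, A_y = 1198 lb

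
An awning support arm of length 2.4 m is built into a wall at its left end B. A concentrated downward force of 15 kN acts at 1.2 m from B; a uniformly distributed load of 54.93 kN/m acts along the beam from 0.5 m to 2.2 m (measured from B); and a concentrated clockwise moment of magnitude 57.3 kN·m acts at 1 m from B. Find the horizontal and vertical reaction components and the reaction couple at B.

Resultant of the distributed load: 54.93 × 1.7 = 93.381 kN at 1.35 m from B.
ΣF_x = 0: B_x = 0.
ΣF_y = 0: B_y − 15 − 54.93·1.7 = 0 → B_y = 108.4 kN.
ΣM about B: M_B − 15·1.2 − (54.93·1.7)·1.35 − 57.3 = 0 → M_B = 201.4 kN·m.

B_x = 0, B_y = 108.4 kN, M_B = 201.4 kN·m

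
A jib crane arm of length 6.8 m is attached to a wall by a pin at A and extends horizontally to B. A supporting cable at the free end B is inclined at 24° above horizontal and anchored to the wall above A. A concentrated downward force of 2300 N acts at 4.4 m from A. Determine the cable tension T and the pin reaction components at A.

ΣM about A: T·sin24°·6.8 − 2300·4.4 = 0 → T = 10120/(6.8·0.406737) = 3658.96 ≈ 3659 N.
ΣF_x = 0: A_x − T·cos24° = 0 → A_x = 3658.96 × 0.913545 = 3343 N.
ΣF_y = 0: A_y + T·sin24° − 2300 = 0 → A_y = 2300 − 3658.96 × 0.406737 = 811.8 N.

T = 3659 N, A_x = 3343 N, A_y = 811.8 N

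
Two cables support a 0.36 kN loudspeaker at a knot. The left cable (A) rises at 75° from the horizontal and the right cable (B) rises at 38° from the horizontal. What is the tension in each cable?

ΣF_x = 0: −T_A·cos75° + T_B·cos38° = 0 → T_B = 0.328446·T_A.
ΣF_y = 0: T_A·sin75° + T_B·sin38° = 0.36.
Substitute: T_A·(0.965926 + 0.328446·0.615661) = 0.36 → T_A = 0.308183 ≈ 0.3082 kN.
Then T_B = 0.328446 × 0.308183 = 0.1012 kN.

T_A = 0.3082 kN, T_B = 0.1012 kN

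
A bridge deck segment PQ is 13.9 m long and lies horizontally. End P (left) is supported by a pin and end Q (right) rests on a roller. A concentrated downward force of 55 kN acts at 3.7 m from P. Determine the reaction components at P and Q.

P_x = 0, P_y = 40.36 kN, Q_y = 14.64 kN

Moments about P: Q_y·13.9 − 55·3.7 = 0 → Q_y = 203.5/13.9 = 14.6403 ≈ 14.64 kN.
ΣF_y = 0: P_y + 14.6403 − 55 = 0 → P_y = 40.36 kN.
ΣF_x = 0: no horizontal applied forces, so P_x = 0.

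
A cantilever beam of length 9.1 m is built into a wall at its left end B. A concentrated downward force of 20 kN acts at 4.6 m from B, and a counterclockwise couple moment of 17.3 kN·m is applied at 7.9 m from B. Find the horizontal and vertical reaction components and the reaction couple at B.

B_x = 0, B_y = 20.00 kN, M_B = 74.70 kN·m

ΣF_x = 0: B_x = 0.
ΣF_y = 0: B_y − 20 = 0 → B_y = 20.00 kN.
ΣM about B: M_B − 20·4.6 + 17.3 = 0 → M_B = 74.70 kN·m.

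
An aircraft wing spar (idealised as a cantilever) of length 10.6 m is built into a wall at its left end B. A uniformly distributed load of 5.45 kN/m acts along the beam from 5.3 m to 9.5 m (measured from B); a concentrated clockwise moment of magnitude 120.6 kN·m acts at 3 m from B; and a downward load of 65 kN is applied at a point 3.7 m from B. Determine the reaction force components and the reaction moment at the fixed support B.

Resultant of the distributed load: 5.45 × 4.2 = 22.89 kN at 7.4 m from B.
ΣF_x = 0: B_x = 0.
ΣF_y = 0: B_y − 5.45·4.2 − 65 = 0 → B_y = 87.89 kN.
ΣM about B: M_B − (5.45·4.2)·7.4 − 120.6 − 65·3.7 = 0 → M_B = 530.5 kN·m.

B_x = 0, B_y = 87.89 kN, M_B = 530.5 kN·m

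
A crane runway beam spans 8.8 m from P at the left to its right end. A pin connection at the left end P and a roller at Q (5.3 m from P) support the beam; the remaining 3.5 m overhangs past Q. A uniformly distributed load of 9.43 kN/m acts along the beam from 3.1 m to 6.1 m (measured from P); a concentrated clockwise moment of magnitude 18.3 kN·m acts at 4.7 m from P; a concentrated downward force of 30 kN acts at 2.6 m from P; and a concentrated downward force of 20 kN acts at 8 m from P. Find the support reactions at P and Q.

P_x = 0, P_y = 5.378 kN, Q_y = 72.91 kN

Resultant of the distributed load: 9.43 × 3 = 28.29 kN at 4.6 m from P.
Moments about P: Q_y·5.3 − (9.43·3)·4.6 − 18.3 − 30·2.6 − 20·8 = 0 → Q_y = 386.434/5.3 = 72.9121 ≈ 72.91 kN.
ΣF_y = 0: P_y + 72.9121 − 9.43·3 − 30 − 20 = 0 → P_y = 5.378 kN.
ΣF_x = 0: no horizontal applied forces, so P_x = 0.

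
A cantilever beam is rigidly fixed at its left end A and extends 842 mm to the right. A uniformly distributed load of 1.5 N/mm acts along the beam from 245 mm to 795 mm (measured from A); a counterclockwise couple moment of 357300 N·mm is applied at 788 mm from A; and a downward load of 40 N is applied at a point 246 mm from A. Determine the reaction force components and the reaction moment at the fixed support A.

A_x = 0, A_y = 865.0 N, M_A = 81540 N·mm

Resultant of the distributed load: 1.5 × 550 = 825 N at 520 mm from A.
ΣF_x = 0: A_x = 0.
ΣF_y = 0: A_y − 1.5·550 − 40 = 0 → A_y = 865.0 N.
ΣM about A: M_A − (1.5·550)·520 + 357300 − 40·246 = 0 → M_A = 81540 N·mm.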